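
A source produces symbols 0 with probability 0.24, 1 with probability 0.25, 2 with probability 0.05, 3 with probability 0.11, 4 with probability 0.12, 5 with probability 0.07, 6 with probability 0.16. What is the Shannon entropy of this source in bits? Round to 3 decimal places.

H = −Σ pᵢ log₂ pᵢ.
−0.24·log₂(0.24) = 0.4941
−0.25·log₂(0.25) = 0.5000
−0.05·log₂(0.05) = 0.2161
−0.11·log₂(0.11) = 0.3503
−0.12·log₂(0.12) = 0.3671
−0.07·log₂(0.07) = 0.2686
−0.16·log₂(0.16) = 0.4230
Sum ≈ 2.6192 → 2.619 bits.

2.619 bits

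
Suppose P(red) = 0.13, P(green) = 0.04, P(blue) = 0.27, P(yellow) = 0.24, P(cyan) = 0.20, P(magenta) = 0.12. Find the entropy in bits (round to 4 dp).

2.4040 bits

H = −Σ pᵢ log₂ pᵢ.
−0.13·log₂(0.13) = 0.3826
−0.04·log₂(0.04) = 0.1858
−0.27·log₂(0.27) = 0.5100
−0.24·log₂(0.24) = 0.4941
−0.20·log₂(0.20) = 0.4644
−0.12·log₂(0.12) = 0.3671
Sum ≈ 2.4040 → 2.4040 bits.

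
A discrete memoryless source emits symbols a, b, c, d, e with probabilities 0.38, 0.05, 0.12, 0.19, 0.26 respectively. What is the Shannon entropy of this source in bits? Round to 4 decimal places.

H = −Σ pᵢ log₂ pᵢ.
−0.38·log₂(0.38) = 0.5305
−0.05·log₂(0.05) = 0.2161
−0.12·log₂(0.12) = 0.3671
−0.19·log₂(0.19) = 0.4552
−0.26·log₂(0.26) = 0.5053
Sum ≈ 2.0741 → 2.0741 bits.

2.0741 bits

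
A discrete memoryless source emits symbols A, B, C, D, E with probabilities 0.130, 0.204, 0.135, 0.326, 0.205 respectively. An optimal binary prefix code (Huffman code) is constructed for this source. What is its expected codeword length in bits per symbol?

Repeatedly combine the two least-probable nodes; the expected code length is the sum of the merged weights.
merge 13/100 + 27/200 → 53/200
merge 51/250 + 41/200 → 409/1000
merge 53/200 + 163/500 → 591/1000
merge 409/1000 + 591/1000 → 1
L = 53/200 + 409/1000 + 591/1000 + 1 = 453/200 = 2.265 bits/symbol.

2.265 bits/symbol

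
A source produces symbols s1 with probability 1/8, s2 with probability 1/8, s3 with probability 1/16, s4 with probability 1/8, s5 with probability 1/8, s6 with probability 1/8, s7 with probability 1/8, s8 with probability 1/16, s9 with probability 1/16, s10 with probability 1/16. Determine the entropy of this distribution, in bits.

3.25 bits

Each probability is a power of 1/2, so log₂(1/p) is an integer.
H = Σ p·log₂(1/p) = 1/8·3 + 1/8·3 + 1/16·4 + 1/8·3 + 1/8·3 + 1/8·3 + 1/8·3 + 1/16·4 + 1/16·4 + 1/16·4 = 3.25 bits.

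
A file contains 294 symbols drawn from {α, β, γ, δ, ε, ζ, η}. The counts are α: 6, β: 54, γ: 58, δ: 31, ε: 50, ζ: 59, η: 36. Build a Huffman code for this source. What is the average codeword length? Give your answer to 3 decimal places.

2.728 bits/symbol

Probabilities are the counts divided by 294.
Repeatedly combine the two least-probable nodes; the expected code length is the sum of the merged weights.
merge 1/49 + 31/294 → 37/294
merge 6/49 + 37/294 → 73/294
merge 25/147 + 9/49 → 52/147
merge 29/147 + 59/294 → 39/98
merge 73/294 + 52/147 → 59/98
merge 39/98 + 59/98 → 1
L = 37/294 + 73/294 + 52/147 + 39/98 + 59/98 + 1 = 401/147 ≈ 2.728 bits/symbol.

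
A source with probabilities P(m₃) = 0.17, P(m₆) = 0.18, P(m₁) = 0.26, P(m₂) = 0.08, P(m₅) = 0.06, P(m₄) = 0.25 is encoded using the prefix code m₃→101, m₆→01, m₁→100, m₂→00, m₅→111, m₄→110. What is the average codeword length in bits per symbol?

L̄ = Σ pᵢ·ℓᵢ = 0.17·3 + 0.18·2 + 0.26·3 + 0.08·2 + 0.06·3 + 0.25·3 = 2.74 bits/symbol.

2.74 bits/symbol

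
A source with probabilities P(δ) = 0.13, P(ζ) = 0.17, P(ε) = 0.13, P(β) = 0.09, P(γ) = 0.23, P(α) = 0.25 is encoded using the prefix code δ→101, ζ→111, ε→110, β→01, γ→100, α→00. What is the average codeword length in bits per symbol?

L̄ = Σ pᵢ·ℓᵢ = 0.13·3 + 0.17·3 + 0.13·3 + 0.09·2 + 0.23·3 + 0.25·2 = 2.66 bits/symbol.

2.66 bits/symbol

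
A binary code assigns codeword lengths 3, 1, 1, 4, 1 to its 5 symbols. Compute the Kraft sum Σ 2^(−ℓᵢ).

1.6875

With common denominator 2^4 = 16: Σ 2^(−ℓᵢ) = 2/16 + 8/16 + 8/16 + 1/16 + 8/16 = 27/16 = 1.6875.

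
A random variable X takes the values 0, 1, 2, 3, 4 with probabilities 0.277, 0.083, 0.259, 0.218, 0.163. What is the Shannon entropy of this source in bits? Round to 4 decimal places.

H = −Σ pᵢ log₂ pᵢ.
−0.277·log₂(0.277) = 0.5130
−0.083·log₂(0.083) = 0.2980
−0.259·log₂(0.259) = 0.5048
−0.218·log₂(0.218) = 0.4791
−0.163·log₂(0.163) = 0.4266
Sum ≈ 2.2215 → 2.2215 bits.

2.2215 bits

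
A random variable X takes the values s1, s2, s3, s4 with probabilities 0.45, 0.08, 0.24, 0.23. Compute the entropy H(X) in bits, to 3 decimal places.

H = −Σ pᵢ log₂ pᵢ.
−0.45·log₂(0.45) = 0.5184
−0.08·log₂(0.08) = 0.2915
−0.24·log₂(0.24) = 0.4941
−0.23·log₂(0.23) = 0.4877
Sum ≈ 1.7917 → 1.792 bits.

1.792 bits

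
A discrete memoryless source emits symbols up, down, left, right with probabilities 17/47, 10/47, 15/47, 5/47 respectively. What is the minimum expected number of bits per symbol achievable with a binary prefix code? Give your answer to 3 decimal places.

Repeatedly combine the two least-probable nodes; the expected code length is the sum of the merged weights.
merge 5/47 + 10/47 → 15/47
merge 15/47 + 15/47 → 30/47
merge 17/47 + 30/47 → 1
L = 15/47 + 30/47 + 1 = 92/47 ≈ 1.957 bits/symbol.

1.957 bits/symbol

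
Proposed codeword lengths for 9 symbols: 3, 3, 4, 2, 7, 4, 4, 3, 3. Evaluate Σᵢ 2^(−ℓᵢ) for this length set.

0.9453125

With common denominator 2^7 = 128: Σ 2^(−ℓᵢ) = 16/128 + 16/128 + 8/128 + 32/128 + 1/128 + 8/128 + 8/128 + 16/128 + 16/128 = 121/128 = 0.9453125.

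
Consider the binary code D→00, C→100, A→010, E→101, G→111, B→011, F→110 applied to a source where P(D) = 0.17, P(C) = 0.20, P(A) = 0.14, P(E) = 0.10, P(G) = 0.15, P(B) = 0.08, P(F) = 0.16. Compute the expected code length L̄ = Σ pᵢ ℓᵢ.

2.83 bits/symbol

L̄ = Σ pᵢ·ℓᵢ = 0.17·2 + 0.20·3 + 0.14·3 + 0.10·3 + 0.15·3 + 0.08·3 + 0.16·3 = 2.83 bits/symbol.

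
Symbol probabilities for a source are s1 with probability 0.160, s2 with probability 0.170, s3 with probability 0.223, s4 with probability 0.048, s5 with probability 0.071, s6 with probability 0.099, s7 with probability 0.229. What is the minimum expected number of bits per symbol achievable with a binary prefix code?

2.667 bits/symbol

Repeatedly combine the two least-probable nodes; the expected code length is the sum of the merged weights.
merge 6/125 + 71/1000 → 119/1000
merge 99/1000 + 119/1000 → 109/500
merge 4/25 + 17/100 → 33/100
merge 109/500 + 223/1000 → 441/1000
merge 229/1000 + 33/100 → 559/1000
merge 441/1000 + 559/1000 → 1
L = 119/1000 + 109/500 + 33/100 + 441/1000 + 559/1000 + 1 = 2667/1000 = 2.667 bits/symbol.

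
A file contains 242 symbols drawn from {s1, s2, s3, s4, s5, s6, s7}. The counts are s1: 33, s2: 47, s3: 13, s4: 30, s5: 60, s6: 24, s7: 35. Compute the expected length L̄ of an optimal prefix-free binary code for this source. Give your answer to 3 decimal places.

2.711 bits/symbol

Probabilities are the counts divided by 242.
Repeatedly combine the two least-probable nodes; the expected code length is the sum of the merged weights.
merge 13/242 + 12/121 → 37/242
merge 15/121 + 3/22 → 63/242
merge 35/242 + 37/242 → 36/121
merge 47/242 + 30/121 → 107/242
merge 63/242 + 36/121 → 135/242
merge 107/242 + 135/242 → 1
L = 37/242 + 63/242 + 36/121 + 107/242 + 135/242 + 1 = 328/121 ≈ 2.711 bits/symbol.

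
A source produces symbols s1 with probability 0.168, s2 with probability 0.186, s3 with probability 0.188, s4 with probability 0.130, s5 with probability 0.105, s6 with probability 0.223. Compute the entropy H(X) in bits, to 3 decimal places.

H = −Σ pᵢ log₂ pᵢ.
−0.168·log₂(0.168) = 0.4323
−0.186·log₂(0.186) = 0.4514
−0.188·log₂(0.188) = 0.4533
−0.130·log₂(0.130) = 0.3826
−0.105·log₂(0.105) = 0.3414
−0.223·log₂(0.223) = 0.4828
Sum ≈ 2.5438 → 2.544 bits.

2.544 bits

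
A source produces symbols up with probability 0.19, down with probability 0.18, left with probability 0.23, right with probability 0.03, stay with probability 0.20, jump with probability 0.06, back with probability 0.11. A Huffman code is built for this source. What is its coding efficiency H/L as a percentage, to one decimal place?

Entropy H = −Σ p log₂ p ≈ 2.5982 bits.
Huffman merges: 3/100+3/50→9/100; 9/100+11/100→1/5; 9/50+19/100→37/100; 1/5+1/5→2/5; 23/100+37/100→3/5; 2/5+3/5→1. L = 133/50 ≈ 2.6600.
Efficiency = H/L = 2.5982/2.6600 = 97.7%.

97.7%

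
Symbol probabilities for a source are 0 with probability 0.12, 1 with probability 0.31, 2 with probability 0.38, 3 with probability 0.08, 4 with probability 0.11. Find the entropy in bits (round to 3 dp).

H = −Σ pᵢ log₂ pᵢ.
−0.12·log₂(0.12) = 0.3671
−0.31·log₂(0.31) = 0.5238
−0.38·log₂(0.38) = 0.5305
−0.08·log₂(0.08) = 0.2915
−0.11·log₂(0.11) = 0.3503
Sum ≈ 2.0631 → 2.063 bits.

2.063 bits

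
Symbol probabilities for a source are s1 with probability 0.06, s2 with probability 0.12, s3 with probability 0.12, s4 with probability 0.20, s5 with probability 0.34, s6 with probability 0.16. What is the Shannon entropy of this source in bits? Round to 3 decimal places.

H = −Σ pᵢ log₂ pᵢ.
−0.06·log₂(0.06) = 0.2435
−0.12·log₂(0.12) = 0.3671
−0.12·log₂(0.12) = 0.3671
−0.20·log₂(0.20) = 0.4644
−0.34·log₂(0.34) = 0.5292
−0.16·log₂(0.16) = 0.4230
Sum ≈ 2.3942 → 2.394 bits.

2.394 bits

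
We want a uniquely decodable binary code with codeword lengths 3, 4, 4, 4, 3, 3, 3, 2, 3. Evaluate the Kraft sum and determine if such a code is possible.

With common denominator 2^4 = 16: Σ 2^(−ℓᵢ) = 2/16 + 1/16 + 1/16 + 1/16 + 2/16 + 2/16 + 2/16 + 4/16 + 2/16 = 17/16 = 1.0625.
Kraft's inequality requires Σ ≤ 1; here Σ = 1.0625 > 1, so no such prefix code exists.

1.0625; no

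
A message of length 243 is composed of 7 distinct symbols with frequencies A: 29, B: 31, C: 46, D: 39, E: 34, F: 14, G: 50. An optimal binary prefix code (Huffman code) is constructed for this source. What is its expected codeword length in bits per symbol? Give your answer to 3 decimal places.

Probabilities are the counts divided by 243.
Repeatedly combine the two least-probable nodes; the expected code length is the sum of the merged weights.
merge 14/243 + 29/243 → 43/243
merge 31/243 + 34/243 → 65/243
merge 13/81 + 43/243 → 82/243
merge 46/243 + 50/243 → 32/81
merge 65/243 + 82/243 → 49/81
merge 32/81 + 49/81 → 1
L = 43/243 + 65/243 + 82/243 + 32/81 + 49/81 + 1 = 676/243 ≈ 2.782 bits/symbol.

2.782 bits/symbol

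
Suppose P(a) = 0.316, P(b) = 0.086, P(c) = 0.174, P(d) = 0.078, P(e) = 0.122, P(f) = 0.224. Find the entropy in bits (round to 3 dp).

H = −Σ pᵢ log₂ pᵢ.
−0.316·log₂(0.316) = 0.5252
−0.086·log₂(0.086) = 0.3044
−0.174·log₂(0.174) = 0.4390
−0.078·log₂(0.078) = 0.2871
−0.122·log₂(0.122) = 0.3703
−0.224·log₂(0.224) = 0.4835
Sum ≈ 2.4094 → 2.409 bits.

2.409 bits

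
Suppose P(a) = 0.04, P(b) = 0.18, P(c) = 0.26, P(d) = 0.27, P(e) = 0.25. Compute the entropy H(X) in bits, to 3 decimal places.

H = −Σ pᵢ log₂ pᵢ.
−0.04·log₂(0.04) = 0.1858
−0.18·log₂(0.18) = 0.4453
−0.26·log₂(0.26) = 0.5053
−0.27·log₂(0.27) = 0.5100
−0.25·log₂(0.25) = 0.5000
Sum ≈ 2.1464 → 2.146 bits.

2.146 bits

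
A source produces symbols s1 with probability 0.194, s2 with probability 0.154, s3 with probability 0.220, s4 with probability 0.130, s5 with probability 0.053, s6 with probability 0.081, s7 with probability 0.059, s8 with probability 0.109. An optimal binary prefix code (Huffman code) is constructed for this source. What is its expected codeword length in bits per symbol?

2.888 bits/symbol

Repeatedly combine the two least-probable nodes; the expected code length is the sum of the merged weights.
merge 53/1000 + 59/1000 → 14/125
merge 81/1000 + 109/1000 → 19/100
merge 14/125 + 13/100 → 121/500
merge 77/500 + 19/100 → 43/125
merge 97/500 + 11/50 → 207/500
merge 121/500 + 43/125 → 293/500
merge 207/500 + 293/500 → 1
L = 14/125 + 19/100 + 121/500 + 43/125 + 207/500 + 293/500 + 1 = 361/125 = 2.888 bits/symbol.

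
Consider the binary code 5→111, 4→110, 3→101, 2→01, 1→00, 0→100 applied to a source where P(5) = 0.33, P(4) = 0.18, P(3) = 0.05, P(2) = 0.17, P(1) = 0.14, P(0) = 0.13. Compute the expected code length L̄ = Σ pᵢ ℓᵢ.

2.69 bits/symbol

L̄ = Σ pᵢ·ℓᵢ = 0.33·3 + 0.18·3 + 0.05·3 + 0.17·2 + 0.14·2 + 0.13·3 = 2.69 bits/symbol.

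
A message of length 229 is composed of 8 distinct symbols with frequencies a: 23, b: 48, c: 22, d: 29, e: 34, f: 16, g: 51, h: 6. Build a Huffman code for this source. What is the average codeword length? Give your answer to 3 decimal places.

2.856 bits/symbol

Probabilities are the counts divided by 229.
Repeatedly combine the two least-probable nodes; the expected code length is the sum of the merged weights.
merge 6/229 + 16/229 → 22/229
merge 22/229 + 22/229 → 44/229
merge 23/229 + 29/229 → 52/229
merge 34/229 + 44/229 → 78/229
merge 48/229 + 51/229 → 99/229
merge 52/229 + 78/229 → 130/229
merge 99/229 + 130/229 → 1
L = 22/229 + 44/229 + 52/229 + 78/229 + 99/229 + 130/229 + 1 = 654/229 ≈ 2.856 bits/symbol.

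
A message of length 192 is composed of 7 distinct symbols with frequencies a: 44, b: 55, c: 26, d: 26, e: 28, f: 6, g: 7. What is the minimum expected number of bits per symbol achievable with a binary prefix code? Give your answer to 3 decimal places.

Probabilities are the counts divided by 192.
Repeatedly combine the two least-probable nodes; the expected code length is the sum of the merged weights.
merge 1/32 + 7/192 → 13/192
merge 13/192 + 13/96 → 13/64
merge 13/96 + 7/48 → 9/32
merge 13/64 + 11/48 → 83/192
merge 9/32 + 55/192 → 109/192
merge 83/192 + 109/192 → 1
L = 13/192 + 13/64 + 9/32 + 83/192 + 109/192 + 1 = 245/96 ≈ 2.552 bits/symbol.

2.552 bits/symbol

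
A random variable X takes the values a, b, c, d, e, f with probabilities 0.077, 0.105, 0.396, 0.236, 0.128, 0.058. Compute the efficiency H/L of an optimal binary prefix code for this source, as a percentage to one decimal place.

Entropy H = −Σ p log₂ p ≈ 2.2650 bits.
Huffman merges: 29/500+77/1000→27/200; 21/200+16/125→233/1000; 27/200+233/1000→46/125; 59/250+46/125→151/250; 99/250+151/250→1. L = 117/50 ≈ 2.3400.
Efficiency = H/L = 2.2650/2.3400 = 96.8%.

96.8%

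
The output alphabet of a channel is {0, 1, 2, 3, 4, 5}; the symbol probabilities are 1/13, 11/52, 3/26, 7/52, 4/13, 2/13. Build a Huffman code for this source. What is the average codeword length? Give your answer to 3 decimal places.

Repeatedly combine the two least-probable nodes; the expected code length is the sum of the merged weights.
merge 1/13 + 3/26 → 5/26
merge 7/52 + 2/13 → 15/52
merge 5/26 + 11/52 → 21/52
merge 15/52 + 4/13 → 31/52
merge 21/52 + 31/52 → 1
L = 5/26 + 15/52 + 21/52 + 31/52 + 1 = 129/52 ≈ 2.481 bits/symbol.

2.481 bits/symbol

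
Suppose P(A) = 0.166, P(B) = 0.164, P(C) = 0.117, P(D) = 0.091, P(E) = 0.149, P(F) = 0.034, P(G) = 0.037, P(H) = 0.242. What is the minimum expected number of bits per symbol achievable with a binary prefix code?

Repeatedly combine the two least-probable nodes; the expected code length is the sum of the merged weights.
merge 17/500 + 37/1000 → 71/1000
merge 71/1000 + 91/1000 → 81/500
merge 117/1000 + 149/1000 → 133/500
merge 81/500 + 41/250 → 163/500
merge 83/500 + 121/500 → 51/125
merge 133/500 + 163/500 → 74/125
merge 51/125 + 74/125 → 1
L = 71/1000 + 81/500 + 133/500 + 163/500 + 51/125 + 74/125 + 1 = 113/40 = 2.825 bits/symbol.

2.825 bits/symbol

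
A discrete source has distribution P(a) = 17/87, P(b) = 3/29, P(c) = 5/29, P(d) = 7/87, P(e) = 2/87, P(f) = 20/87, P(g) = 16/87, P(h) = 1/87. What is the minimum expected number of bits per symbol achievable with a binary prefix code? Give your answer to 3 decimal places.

Repeatedly combine the two least-probable nodes; the expected code length is the sum of the merged weights.
merge 1/87 + 2/87 → 1/29
merge 1/29 + 7/87 → 10/87
merge 3/29 + 10/87 → 19/87
merge 5/29 + 16/87 → 31/87
merge 17/87 + 19/87 → 12/29
merge 20/87 + 31/87 → 17/29
merge 12/29 + 17/29 → 1
L = 1/29 + 10/87 + 19/87 + 31/87 + 12/29 + 17/29 + 1 = 79/29 ≈ 2.724 bits/symbol.

2.724 bits/symbol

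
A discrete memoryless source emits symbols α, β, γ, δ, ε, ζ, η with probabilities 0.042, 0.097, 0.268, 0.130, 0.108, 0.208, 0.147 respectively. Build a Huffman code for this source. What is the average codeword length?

2.663 bits/symbol

Repeatedly combine the two least-probable nodes; the expected code length is the sum of the merged weights.
merge 21/500 + 97/1000 → 139/1000
merge 27/250 + 13/100 → 119/500
merge 139/1000 + 147/1000 → 143/500
merge 26/125 + 119/500 → 223/500
merge 67/250 + 143/500 → 277/500
merge 223/500 + 277/500 → 1
L = 139/1000 + 119/500 + 143/500 + 223/500 + 277/500 + 1 = 2663/1000 = 2.663 bits/symbol.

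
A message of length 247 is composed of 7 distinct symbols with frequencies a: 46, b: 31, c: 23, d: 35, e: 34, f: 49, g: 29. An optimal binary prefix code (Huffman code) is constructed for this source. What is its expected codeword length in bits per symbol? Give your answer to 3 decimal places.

Probabilities are the counts divided by 247.
Repeatedly combine the two least-probable nodes; the expected code length is the sum of the merged weights.
merge 23/247 + 29/247 → 4/19
merge 31/247 + 34/247 → 5/19
merge 35/247 + 46/247 → 81/247
merge 49/247 + 4/19 → 101/247
merge 5/19 + 81/247 → 146/247
merge 101/247 + 146/247 → 1
L = 4/19 + 5/19 + 81/247 + 101/247 + 146/247 + 1 = 692/247 ≈ 2.802 bits/symbol.

2.802 bits/symbol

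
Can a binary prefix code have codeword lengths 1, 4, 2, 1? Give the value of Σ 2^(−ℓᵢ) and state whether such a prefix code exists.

1.3125; no

With common denominator 2^4 = 16: Σ 2^(−ℓᵢ) = 8/16 + 1/16 + 4/16 + 8/16 = 21/16 = 1.3125.
Kraft's inequality requires Σ ≤ 1; here Σ = 1.3125 > 1, so no such prefix code exists.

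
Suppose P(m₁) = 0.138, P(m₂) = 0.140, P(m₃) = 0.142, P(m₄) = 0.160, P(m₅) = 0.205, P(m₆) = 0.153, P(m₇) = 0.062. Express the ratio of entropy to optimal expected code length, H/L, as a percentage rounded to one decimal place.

Entropy H = −Σ p log₂ p ≈ 2.7461 bits.
Huffman merges: 31/500+69/500→1/5; 7/50+71/500→141/500; 153/1000+4/25→313/1000; 1/5+41/200→81/200; 141/500+313/1000→119/200; 81/200+119/200→1. L = 559/200 ≈ 2.7950.
Efficiency = H/L = 2.7461/2.7950 = 98.3%.

98.3%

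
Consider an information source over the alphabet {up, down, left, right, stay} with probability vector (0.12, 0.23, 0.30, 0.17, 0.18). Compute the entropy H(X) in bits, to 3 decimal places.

H = −Σ pᵢ log₂ pᵢ.
−0.12·log₂(0.12) = 0.3671
−0.23·log₂(0.23) = 0.4877
−0.30·log₂(0.30) = 0.5211
−0.17·log₂(0.17) = 0.4346
−0.18·log₂(0.18) = 0.4453
Sum ≈ 2.2557 → 2.256 bits.

2.256 bits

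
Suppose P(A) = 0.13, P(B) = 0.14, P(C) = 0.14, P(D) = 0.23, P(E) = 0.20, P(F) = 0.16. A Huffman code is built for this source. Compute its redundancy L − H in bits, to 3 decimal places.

0.018 bits

Entropy H = −Σ p log₂ p ≈ 2.5519 bits.
Huffman merges: 13/100+7/50→27/100; 7/50+4/25→3/10; 1/5+23/100→43/100; 27/100+3/10→57/100; 43/100+57/100→1. L = 257/100 ≈ 2.5700.
L − H = 2.5700 − 2.5519 = 0.018 bits.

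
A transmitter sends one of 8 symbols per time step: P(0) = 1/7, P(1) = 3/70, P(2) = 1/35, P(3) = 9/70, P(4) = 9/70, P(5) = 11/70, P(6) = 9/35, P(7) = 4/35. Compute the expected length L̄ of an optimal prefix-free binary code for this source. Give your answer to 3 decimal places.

2.814 bits/symbol

Repeatedly combine the two least-probable nodes; the expected code length is the sum of the merged weights.
merge 1/35 + 3/70 → 1/14
merge 1/14 + 4/35 → 13/70
merge 9/70 + 9/70 → 9/35
merge 1/7 + 11/70 → 3/10
merge 13/70 + 9/35 → 31/70
merge 9/35 + 3/10 → 39/70
merge 31/70 + 39/70 → 1
L = 1/14 + 13/70 + 9/35 + 3/10 + 31/70 + 39/70 + 1 = 197/70 ≈ 2.814 bits/symbol.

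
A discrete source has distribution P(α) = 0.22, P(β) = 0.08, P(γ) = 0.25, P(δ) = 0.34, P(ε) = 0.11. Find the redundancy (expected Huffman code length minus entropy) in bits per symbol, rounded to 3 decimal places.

0.038 bits

Entropy H = −Σ p log₂ p ≈ 2.1515 bits.
Huffman merges: 2/25+11/100→19/100; 19/100+11/50→41/100; 1/4+17/50→59/100; 41/100+59/100→1. L = 219/100 ≈ 2.1900.
L − H = 2.1900 − 2.1515 = 0.038 bits.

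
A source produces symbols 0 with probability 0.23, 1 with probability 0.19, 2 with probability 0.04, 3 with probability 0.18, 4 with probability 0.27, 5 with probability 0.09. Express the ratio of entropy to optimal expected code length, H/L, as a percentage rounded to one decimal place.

98.2%

Entropy H = −Σ p log₂ p ≈ 2.3966 bits.
Huffman merges: 1/25+9/100→13/100; 13/100+9/50→31/100; 19/100+23/100→21/50; 27/100+31/100→29/50; 21/50+29/50→1. L = 61/25 ≈ 2.4400.
Efficiency = H/L = 2.3966/2.4400 = 98.2%.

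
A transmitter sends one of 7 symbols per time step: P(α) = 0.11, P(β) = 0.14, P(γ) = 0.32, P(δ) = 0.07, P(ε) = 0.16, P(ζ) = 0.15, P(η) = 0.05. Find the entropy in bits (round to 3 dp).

2.592 bits

H = −Σ pᵢ log₂ pᵢ.
−0.11·log₂(0.11) = 0.3503
−0.14·log₂(0.14) = 0.3971
−0.32·log₂(0.32) = 0.5260
−0.07·log₂(0.07) = 0.2686
−0.16·log₂(0.16) = 0.4230
−0.15·log₂(0.15) = 0.4105
−0.05·log₂(0.05) = 0.2161
Sum ≈ 2.5916 → 2.592 bits.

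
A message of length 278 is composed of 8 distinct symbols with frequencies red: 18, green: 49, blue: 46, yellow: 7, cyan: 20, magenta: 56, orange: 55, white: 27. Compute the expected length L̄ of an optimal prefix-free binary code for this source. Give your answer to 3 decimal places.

2.853 bits/symbol

Probabilities are the counts divided by 278.
Repeatedly combine the two least-probable nodes; the expected code length is the sum of the merged weights.
merge 7/278 + 9/139 → 25/278
merge 10/139 + 25/278 → 45/278
merge 27/278 + 45/278 → 36/139
merge 23/139 + 49/278 → 95/278
merge 55/278 + 28/139 → 111/278
merge 36/139 + 95/278 → 167/278
merge 111/278 + 167/278 → 1
L = 25/278 + 45/278 + 36/139 + 95/278 + 111/278 + 167/278 + 1 = 793/278 ≈ 2.853 bits/symbol.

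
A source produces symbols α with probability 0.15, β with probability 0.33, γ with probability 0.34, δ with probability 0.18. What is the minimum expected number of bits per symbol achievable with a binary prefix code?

Repeatedly combine the two least-probable nodes; the expected code length is the sum of the merged weights.
merge 3/20 + 9/50 → 33/100
merge 33/100 + 33/100 → 33/50
merge 17/50 + 33/50 → 1
L = 33/100 + 33/50 + 1 = 199/100 = 1.99 bits/symbol.

1.99 bits/symbol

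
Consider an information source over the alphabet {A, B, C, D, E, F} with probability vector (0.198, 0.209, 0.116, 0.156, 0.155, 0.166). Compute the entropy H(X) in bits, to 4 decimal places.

H = −Σ pᵢ log₂ pᵢ.
−0.198·log₂(0.198) = 0.4626
−0.209·log₂(0.209) = 0.4720
−0.116·log₂(0.116) = 0.3605
−0.156·log₂(0.156) = 0.4181
−0.155·log₂(0.155) = 0.4169
−0.166·log₂(0.166) = 0.4301
Sum ≈ 2.5602 → 2.5602 bits.

2.5602 bits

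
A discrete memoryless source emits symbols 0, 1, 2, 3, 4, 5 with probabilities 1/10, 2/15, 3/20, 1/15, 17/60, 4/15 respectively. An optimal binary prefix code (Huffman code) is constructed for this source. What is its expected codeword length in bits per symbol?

Repeatedly combine the two least-probable nodes; the expected code length is the sum of the merged weights.
merge 1/15 + 1/10 → 1/6
merge 2/15 + 3/20 → 17/60
merge 1/6 + 4/15 → 13/30
merge 17/60 + 17/60 → 17/30
merge 13/30 + 17/30 → 1
L = 1/6 + 17/60 + 13/30 + 17/30 + 1 = 49/20 = 2.45 bits/symbol.

2.45 bits/symbol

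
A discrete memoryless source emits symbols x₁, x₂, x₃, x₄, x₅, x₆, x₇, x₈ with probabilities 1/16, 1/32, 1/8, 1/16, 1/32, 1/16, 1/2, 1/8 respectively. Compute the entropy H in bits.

Each probability is a power of 1/2, so log₂(1/p) is an integer.
H = Σ p·log₂(1/p) = 1/16·4 + 1/32·5 + 1/8·3 + 1/16·4 + 1/32·5 + 1/16·4 + 1/2·1 + 1/8·3 = 2.3125 bits.

2.3125 bits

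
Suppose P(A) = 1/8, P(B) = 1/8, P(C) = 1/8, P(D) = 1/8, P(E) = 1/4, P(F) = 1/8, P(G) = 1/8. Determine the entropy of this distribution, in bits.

2.75 bits

Each probability is a power of 1/2, so log₂(1/p) is an integer.
H = Σ p·log₂(1/p) = 1/8·3 + 1/8·3 + 1/8·3 + 1/8·3 + 1/4·2 + 1/8·3 + 1/8·3 = 2.75 bits.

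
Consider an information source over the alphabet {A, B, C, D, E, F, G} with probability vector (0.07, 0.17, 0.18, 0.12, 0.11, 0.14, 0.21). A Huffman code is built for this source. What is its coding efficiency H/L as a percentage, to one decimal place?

98.1%

Entropy H = −Σ p log₂ p ≈ 2.7357 bits.
Huffman merges: 7/100+11/100→9/50; 3/25+7/50→13/50; 17/100+9/50→7/20; 9/50+21/100→39/100; 13/50+7/20→61/100; 39/100+61/100→1. L = 279/100 ≈ 2.7900.
Efficiency = H/L = 2.7357/2.7900 = 98.1%.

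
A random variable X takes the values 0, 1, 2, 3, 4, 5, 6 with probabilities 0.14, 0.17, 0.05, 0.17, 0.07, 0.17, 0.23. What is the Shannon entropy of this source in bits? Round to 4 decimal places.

H = −Σ pᵢ log₂ pᵢ.
−0.14·log₂(0.14) = 0.3971
−0.17·log₂(0.17) = 0.4346
−0.05·log₂(0.05) = 0.2161
−0.17·log₂(0.17) = 0.4346
−0.07·log₂(0.07) = 0.2686
−0.17·log₂(0.17) = 0.4346
−0.23·log₂(0.23) = 0.4877
Sum ≈ 2.6732 → 2.6732 bits.

2.6732 bits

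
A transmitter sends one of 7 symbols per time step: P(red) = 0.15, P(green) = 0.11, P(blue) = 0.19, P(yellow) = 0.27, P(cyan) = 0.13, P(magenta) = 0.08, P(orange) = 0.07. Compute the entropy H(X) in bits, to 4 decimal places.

2.6688 bits

H = −Σ pᵢ log₂ pᵢ.
−0.15·log₂(0.15) = 0.4105
−0.11·log₂(0.11) = 0.3503
−0.19·log₂(0.19) = 0.4552
−0.27·log₂(0.27) = 0.5100
−0.13·log₂(0.13) = 0.3826
−0.08·log₂(0.08) = 0.2915
−0.07·log₂(0.07) = 0.2686
Sum ≈ 2.6688 → 2.6688 bits.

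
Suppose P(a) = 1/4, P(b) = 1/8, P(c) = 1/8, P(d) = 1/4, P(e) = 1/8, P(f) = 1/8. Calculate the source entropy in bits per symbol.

Each probability is a power of 1/2, so log₂(1/p) is an integer.
H = Σ p·log₂(1/p) = 1/4·2 + 1/8·3 + 1/8·3 + 1/4·2 + 1/8·3 + 1/8·3 = 2.5 bits.

2.5 bits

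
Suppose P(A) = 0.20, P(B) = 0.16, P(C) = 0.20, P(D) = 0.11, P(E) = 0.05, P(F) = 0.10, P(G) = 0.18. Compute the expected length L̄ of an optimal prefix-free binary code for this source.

2.75 bits/symbol

Repeatedly combine the two least-probable nodes; the expected code length is the sum of the merged weights.
merge 1/20 + 1/10 → 3/20
merge 11/100 + 3/20 → 13/50
merge 4/25 + 9/50 → 17/50
merge 1/5 + 1/5 → 2/5
merge 13/50 + 17/50 → 3/5
merge 2/5 + 3/5 → 1
L = 3/20 + 13/50 + 17/50 + 2/5 + 3/5 + 1 = 11/4 = 2.75 bits/symbol.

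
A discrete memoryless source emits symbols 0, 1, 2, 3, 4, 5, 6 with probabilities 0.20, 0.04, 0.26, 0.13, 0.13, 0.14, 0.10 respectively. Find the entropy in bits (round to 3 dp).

H = −Σ pᵢ log₂ pᵢ.
−0.20·log₂(0.20) = 0.4644
−0.04·log₂(0.04) = 0.1858
−0.26·log₂(0.26) = 0.5053
−0.13·log₂(0.13) = 0.3826
−0.13·log₂(0.13) = 0.3826
−0.14·log₂(0.14) = 0.3971
−0.10·log₂(0.10) = 0.3322
Sum ≈ 2.6500 → 2.650 bits.

2.650 bits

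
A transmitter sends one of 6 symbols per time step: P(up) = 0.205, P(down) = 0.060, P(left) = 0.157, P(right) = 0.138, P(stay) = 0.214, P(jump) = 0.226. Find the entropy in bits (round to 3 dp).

2.487 bits

H = −Σ pᵢ log₂ pᵢ.
−0.205·log₂(0.205) = 0.4687
−0.060·log₂(0.060) = 0.2435
−0.157·log₂(0.157) = 0.4194
−0.138·log₂(0.138) = 0.3943
−0.214·log₂(0.214) = 0.4760
−0.226·log₂(0.226) = 0.4849
Sum ≈ 2.4868 → 2.487 bits.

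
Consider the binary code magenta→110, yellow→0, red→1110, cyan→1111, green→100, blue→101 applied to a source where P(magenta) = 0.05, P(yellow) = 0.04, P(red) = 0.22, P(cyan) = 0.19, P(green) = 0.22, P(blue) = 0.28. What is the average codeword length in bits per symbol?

L̄ = Σ pᵢ·ℓᵢ = 0.05·3 + 0.04·1 + 0.22·4 + 0.19·4 + 0.22·3 + 0.28·3 = 3.33 bits/symbol.

3.33 bits/symbol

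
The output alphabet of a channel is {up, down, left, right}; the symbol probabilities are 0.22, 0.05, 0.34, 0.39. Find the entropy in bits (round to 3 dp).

1.756 bits

H = −Σ pᵢ log₂ pᵢ.
−0.22·log₂(0.22) = 0.4806
−0.05·log₂(0.05) = 0.2161
−0.34·log₂(0.34) = 0.5292
−0.39·log₂(0.39) = 0.5298
Sum ≈ 1.7556 → 1.756 bits.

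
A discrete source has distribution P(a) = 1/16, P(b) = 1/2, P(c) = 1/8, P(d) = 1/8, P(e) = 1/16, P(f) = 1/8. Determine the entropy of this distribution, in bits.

Each probability is a power of 1/2, so log₂(1/p) is an integer.
H = Σ p·log₂(1/p) = 1/16·4 + 1/2·1 + 1/8·3 + 1/8·3 + 1/16·4 + 1/8·3 = 2.125 bits.

2.125 bits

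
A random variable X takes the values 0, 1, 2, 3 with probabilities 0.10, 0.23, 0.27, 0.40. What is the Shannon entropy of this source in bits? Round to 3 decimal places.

H = −Σ pᵢ log₂ pᵢ.
−0.10·log₂(0.10) = 0.3322
−0.23·log₂(0.23) = 0.4877
−0.27·log₂(0.27) = 0.5100
−0.40·log₂(0.40) = 0.5288
Sum ≈ 1.8587 → 1.859 bits.

1.859 bits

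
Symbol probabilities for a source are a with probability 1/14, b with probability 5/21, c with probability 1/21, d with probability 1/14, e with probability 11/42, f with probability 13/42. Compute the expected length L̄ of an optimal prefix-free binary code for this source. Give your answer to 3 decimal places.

Repeatedly combine the two least-probable nodes; the expected code length is the sum of the merged weights.
merge 1/21 + 1/14 → 5/42
merge 1/14 + 5/42 → 4/21
merge 4/21 + 5/21 → 3/7
merge 11/42 + 13/42 → 4/7
merge 3/7 + 4/7 → 1
L = 5/42 + 4/21 + 3/7 + 4/7 + 1 = 97/42 ≈ 2.310 bits/symbol.

2.310 bits/symbol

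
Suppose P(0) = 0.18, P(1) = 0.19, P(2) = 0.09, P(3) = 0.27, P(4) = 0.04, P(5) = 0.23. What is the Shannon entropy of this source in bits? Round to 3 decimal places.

2.397 bits

H = −Σ pᵢ log₂ pᵢ.
−0.18·log₂(0.18) = 0.4453
−0.19·log₂(0.19) = 0.4552
−0.09·log₂(0.09) = 0.3127
−0.27·log₂(0.27) = 0.5100
−0.04·log₂(0.04) = 0.1858
−0.23·log₂(0.23) = 0.4877
Sum ≈ 2.3966 → 2.397 bits.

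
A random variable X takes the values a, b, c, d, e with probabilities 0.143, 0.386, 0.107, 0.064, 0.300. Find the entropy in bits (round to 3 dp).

H = −Σ pᵢ log₂ pᵢ.
−0.143·log₂(0.143) = 0.4012
−0.386·log₂(0.386) = 0.5301
−0.107·log₂(0.107) = 0.3450
−0.064·log₂(0.064) = 0.2538
−0.300·log₂(0.300) = 0.5211
Sum ≈ 2.0513 → 2.051 bits.

2.051 bits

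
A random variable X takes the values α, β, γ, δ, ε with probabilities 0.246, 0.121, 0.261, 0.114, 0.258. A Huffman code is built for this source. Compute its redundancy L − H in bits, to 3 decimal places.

0.001 bits

Entropy H = −Σ p log₂ p ≈ 2.2336 bits.
Huffman merges: 57/500+121/1000→47/200; 47/200+123/500→481/1000; 129/500+261/1000→519/1000; 481/1000+519/1000→1. L = 447/200 ≈ 2.2350.
L − H = 2.2350 − 2.2336 = 0.001 bits.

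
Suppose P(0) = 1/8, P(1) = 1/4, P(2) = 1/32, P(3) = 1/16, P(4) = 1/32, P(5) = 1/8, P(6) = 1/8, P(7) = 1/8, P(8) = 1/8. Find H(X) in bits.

Each probability is a power of 1/2, so log₂(1/p) is an integer.
H = Σ p·log₂(1/p) = 1/8·3 + 1/4·2 + 1/32·5 + 1/16·4 + 1/32·5 + 1/8·3 + 1/8·3 + 1/8·3 + 1/8·3 = 2.9375 bits.

2.9375 bits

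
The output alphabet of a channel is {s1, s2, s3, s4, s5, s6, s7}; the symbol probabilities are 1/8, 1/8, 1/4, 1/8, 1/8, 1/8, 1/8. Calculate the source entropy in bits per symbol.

Each probability is a power of 1/2, so log₂(1/p) is an integer.
H = Σ p·log₂(1/p) = 1/8·3 + 1/8·3 + 1/4·2 + 1/8·3 + 1/8·3 + 1/8·3 + 1/8·3 = 2.75 bits.

2.75 bits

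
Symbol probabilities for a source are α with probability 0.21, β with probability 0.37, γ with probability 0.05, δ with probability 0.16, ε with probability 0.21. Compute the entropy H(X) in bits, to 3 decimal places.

H = −Σ pᵢ log₂ pᵢ.
−0.21·log₂(0.21) = 0.4728
−0.37·log₂(0.37) = 0.5307
−0.05·log₂(0.05) = 0.2161
−0.16·log₂(0.16) = 0.4230
−0.21·log₂(0.21) = 0.4728
Sum ≈ 2.1155 → 2.115 bits.

2.115 bits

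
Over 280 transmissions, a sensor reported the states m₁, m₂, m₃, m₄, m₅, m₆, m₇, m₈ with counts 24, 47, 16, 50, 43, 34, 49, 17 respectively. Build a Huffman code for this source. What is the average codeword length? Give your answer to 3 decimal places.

2.939 bits/symbol

Probabilities are the counts divided by 280.
Repeatedly combine the two least-probable nodes; the expected code length is the sum of the merged weights.
merge 2/35 + 17/280 → 33/280
merge 3/35 + 33/280 → 57/280
merge 17/140 + 43/280 → 11/40
merge 47/280 + 7/40 → 12/35
merge 5/28 + 57/280 → 107/280
merge 11/40 + 12/35 → 173/280
merge 107/280 + 173/280 → 1
L = 33/280 + 57/280 + 11/40 + 12/35 + 107/280 + 173/280 + 1 = 823/280 ≈ 2.939 bits/symbol.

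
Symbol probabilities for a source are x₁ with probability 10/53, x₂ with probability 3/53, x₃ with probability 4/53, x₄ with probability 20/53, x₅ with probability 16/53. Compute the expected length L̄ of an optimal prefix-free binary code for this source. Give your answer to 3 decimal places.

2.075 bits/symbol

Repeatedly combine the two least-probable nodes; the expected code length is the sum of the merged weights.
merge 3/53 + 4/53 → 7/53
merge 7/53 + 10/53 → 17/53
merge 16/53 + 17/53 → 33/53
merge 20/53 + 33/53 → 1
L = 7/53 + 17/53 + 33/53 + 1 = 110/53 ≈ 2.075 bits/symbol.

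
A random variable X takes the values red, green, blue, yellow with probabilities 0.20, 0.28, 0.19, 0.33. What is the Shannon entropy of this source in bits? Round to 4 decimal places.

H = −Σ pᵢ log₂ pᵢ.
−0.20·log₂(0.20) = 0.4644
−0.28·log₂(0.28) = 0.5142
−0.19·log₂(0.19) = 0.4552
−0.33·log₂(0.33) = 0.5278
Sum ≈ 1.9617 → 1.9617 bits.

1.9617 bits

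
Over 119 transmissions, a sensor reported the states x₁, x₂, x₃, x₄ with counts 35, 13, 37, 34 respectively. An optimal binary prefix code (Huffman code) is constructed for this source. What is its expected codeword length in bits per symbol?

2 bits/symbol

Probabilities are the counts divided by 119.
Repeatedly combine the two least-probable nodes; the expected code length is the sum of the merged weights.
merge 13/119 + 2/7 → 47/119
merge 5/17 + 37/119 → 72/119
merge 47/119 + 72/119 → 1
L = 47/119 + 72/119 + 1 = 2 bits/symbol.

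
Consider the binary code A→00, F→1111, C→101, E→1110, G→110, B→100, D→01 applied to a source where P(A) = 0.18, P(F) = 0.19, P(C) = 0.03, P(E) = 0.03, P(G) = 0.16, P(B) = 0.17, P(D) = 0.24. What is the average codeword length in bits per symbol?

2.8 bits/symbol

L̄ = Σ pᵢ·ℓᵢ = 0.18·2 + 0.19·4 + 0.03·3 + 0.03·4 + 0.16·3 + 0.17·3 + 0.24·2 = 2.8 bits/symbol.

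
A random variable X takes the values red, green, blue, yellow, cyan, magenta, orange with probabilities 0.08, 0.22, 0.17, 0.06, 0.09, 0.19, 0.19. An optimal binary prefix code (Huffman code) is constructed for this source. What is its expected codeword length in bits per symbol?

2.73 bits/symbol

Repeatedly combine the two least-probable nodes; the expected code length is the sum of the merged weights.
merge 3/50 + 2/25 → 7/50
merge 9/100 + 7/50 → 23/100
merge 17/100 + 19/100 → 9/25
merge 19/100 + 11/50 → 41/100
merge 23/100 + 9/25 → 59/100
merge 41/100 + 59/100 → 1
L = 7/50 + 23/100 + 9/25 + 41/100 + 59/100 + 1 = 273/100 = 2.73 bits/symbol.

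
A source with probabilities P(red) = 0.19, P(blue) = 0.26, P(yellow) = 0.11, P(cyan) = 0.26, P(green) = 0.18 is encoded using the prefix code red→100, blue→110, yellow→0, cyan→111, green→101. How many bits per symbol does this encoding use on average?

L̄ = Σ pᵢ·ℓᵢ = 0.19·3 + 0.26·3 + 0.11·1 + 0.26·3 + 0.18·3 = 2.78 bits/symbol.

2.78 bits/symbol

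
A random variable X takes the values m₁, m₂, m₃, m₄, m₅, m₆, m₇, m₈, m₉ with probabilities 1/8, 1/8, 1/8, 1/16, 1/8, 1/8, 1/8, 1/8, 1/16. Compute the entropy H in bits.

3.125 bits

Each probability is a power of 1/2, so log₂(1/p) is an integer.
H = Σ p·log₂(1/p) = 1/8·3 + 1/8·3 + 1/8·3 + 1/16·4 + 1/8·3 + 1/8·3 + 1/8·3 + 1/8·3 + 1/16·4 = 3.125 bits.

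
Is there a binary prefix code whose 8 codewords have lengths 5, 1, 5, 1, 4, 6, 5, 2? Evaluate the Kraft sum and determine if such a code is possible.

1.421875; no

With common denominator 2^6 = 64: Σ 2^(−ℓᵢ) = 2/64 + 32/64 + 2/64 + 32/64 + 4/64 + 1/64 + 2/64 + 16/64 = 91/64 = 1.421875.
Kraft's inequality requires Σ ≤ 1; here Σ = 1.421875 > 1, so no such prefix code exists.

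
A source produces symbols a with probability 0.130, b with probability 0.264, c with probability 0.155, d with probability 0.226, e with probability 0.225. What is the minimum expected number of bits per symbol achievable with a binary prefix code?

Repeatedly combine the two least-probable nodes; the expected code length is the sum of the merged weights.
merge 13/100 + 31/200 → 57/200
merge 9/40 + 113/500 → 451/1000
merge 33/125 + 57/200 → 549/1000
merge 451/1000 + 549/1000 → 1
L = 57/200 + 451/1000 + 549/1000 + 1 = 457/200 = 2.285 bits/symbol.

2.285 bits/symbol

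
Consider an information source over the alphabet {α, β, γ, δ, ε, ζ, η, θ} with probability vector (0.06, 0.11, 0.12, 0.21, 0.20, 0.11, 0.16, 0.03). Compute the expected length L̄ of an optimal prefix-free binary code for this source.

2.88 bits/symbol

Repeatedly combine the two least-probable nodes; the expected code length is the sum of the merged weights.
merge 3/100 + 3/50 → 9/100
merge 9/100 + 11/100 → 1/5
merge 11/100 + 3/25 → 23/100
merge 4/25 + 1/5 → 9/25
merge 1/5 + 21/100 → 41/100
merge 23/100 + 9/25 → 59/100
merge 41/100 + 59/100 → 1
L = 9/100 + 1/5 + 23/100 + 9/25 + 41/100 + 59/100 + 1 = 72/25 = 2.88 bits/symbol.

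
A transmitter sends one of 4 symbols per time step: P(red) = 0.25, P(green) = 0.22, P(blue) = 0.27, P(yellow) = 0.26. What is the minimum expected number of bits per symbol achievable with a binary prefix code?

Repeatedly combine the two least-probable nodes; the expected code length is the sum of the merged weights.
merge 11/50 + 1/4 → 47/100
merge 13/50 + 27/100 → 53/100
merge 47/100 + 53/100 → 1
L = 47/100 + 53/100 + 1 = 2 bits/symbol.

2 bits/symbol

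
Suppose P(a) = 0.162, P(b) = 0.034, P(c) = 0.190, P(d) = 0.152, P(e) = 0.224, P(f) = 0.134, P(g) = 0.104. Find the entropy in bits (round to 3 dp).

2.671 bits

H = −Σ pᵢ log₂ pᵢ.
−0.162·log₂(0.162) = 0.4254
−0.034·log₂(0.034) = 0.1659
−0.190·log₂(0.190) = 0.4552
−0.152·log₂(0.152) = 0.4131
−0.224·log₂(0.224) = 0.4835
−0.134·log₂(0.134) = 0.3886
−0.104·log₂(0.104) = 0.3396
Sum ≈ 2.6712 → 2.671 bits.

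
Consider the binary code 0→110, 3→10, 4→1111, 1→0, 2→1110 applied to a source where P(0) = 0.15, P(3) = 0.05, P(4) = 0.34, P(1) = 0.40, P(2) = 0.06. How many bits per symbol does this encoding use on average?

L̄ = Σ pᵢ·ℓᵢ = 0.15·3 + 0.05·2 + 0.34·4 + 0.40·1 + 0.06·4 = 2.55 bits/symbol.

2.55 bits/symbol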